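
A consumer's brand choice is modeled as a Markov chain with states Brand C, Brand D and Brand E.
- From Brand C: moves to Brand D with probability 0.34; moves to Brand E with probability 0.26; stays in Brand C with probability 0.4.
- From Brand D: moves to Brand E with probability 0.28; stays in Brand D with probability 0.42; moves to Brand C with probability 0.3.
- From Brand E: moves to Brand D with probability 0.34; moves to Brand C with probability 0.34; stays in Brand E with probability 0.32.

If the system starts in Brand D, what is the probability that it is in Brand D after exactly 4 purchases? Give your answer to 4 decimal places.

Propagate the distribution vector 4 purchases from Brand D.
After 0 purchases: (0.0000, 1.0000, 0.0000)
After 1 purchase: (0.3000, 0.4200, 0.2800)
After 2 purchases: (0.3412, 0.3736, 0.2852)
After 3 purchases: (0.3455, 0.3699, 0.2846)
After 4 purchases: (0.3459, 0.3696, 0.2845)
P(in Brand D after 4 purchases) = 0.3696

0.3696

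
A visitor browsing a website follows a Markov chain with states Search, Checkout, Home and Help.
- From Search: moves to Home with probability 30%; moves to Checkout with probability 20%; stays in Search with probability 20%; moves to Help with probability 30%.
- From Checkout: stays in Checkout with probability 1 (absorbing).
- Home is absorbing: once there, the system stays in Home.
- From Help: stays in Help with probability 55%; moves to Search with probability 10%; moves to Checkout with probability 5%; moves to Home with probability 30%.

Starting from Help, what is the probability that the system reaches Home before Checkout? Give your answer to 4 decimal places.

0.8182

Let h(s) be the probability of absorption at Home starting from transient state s. Then h(Home) = 1 and h(Checkout) = 0. By first-step analysis:
h(Search) = 0.2·h(Search) + 0.2·0 + 0.3·1 + 0.3·h(Help)
h(Help) = 0.1·h(Search) + 0.05·0 + 0.3·1 + 0.55·h(Help)
Solving: h(Search) = 0.6818, h(Help) = 0.8182.
Starting from Help, the probability is 0.8182.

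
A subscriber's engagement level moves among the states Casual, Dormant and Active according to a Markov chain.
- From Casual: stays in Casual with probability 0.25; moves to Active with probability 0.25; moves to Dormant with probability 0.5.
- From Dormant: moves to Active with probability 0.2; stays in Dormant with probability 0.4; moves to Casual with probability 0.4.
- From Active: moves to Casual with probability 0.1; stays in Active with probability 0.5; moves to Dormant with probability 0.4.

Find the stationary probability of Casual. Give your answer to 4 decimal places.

0.2683

Let the stationary distribution be π with π = πP and π_1 + π_2 + π_3 = 1.
π_1 = 0.25·π_1 + 0.4·π_2 + 0.1·π_3
π_2 = 0.5·π_1 + 0.4·π_2 + 0.4·π_3
Solving with the normalization constraint gives π = (0.2683, 0.4268, 0.3049).
So the stationary probability of Casual is 0.2683.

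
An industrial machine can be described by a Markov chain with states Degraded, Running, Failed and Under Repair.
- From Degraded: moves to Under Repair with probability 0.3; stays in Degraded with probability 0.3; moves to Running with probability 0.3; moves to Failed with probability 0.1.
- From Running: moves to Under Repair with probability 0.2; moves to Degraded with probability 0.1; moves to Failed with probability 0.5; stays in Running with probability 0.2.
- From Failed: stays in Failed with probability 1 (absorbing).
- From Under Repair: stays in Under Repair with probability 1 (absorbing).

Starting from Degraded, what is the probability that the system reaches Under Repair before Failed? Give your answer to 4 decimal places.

Let h(s) be the probability of absorption at Under Repair starting from transient state s. Then h(Under Repair) = 1 and h(Failed) = 0. By first-step analysis:
h(Degraded) = 0.3·h(Degraded) + 0.3·h(Running) + 0.1·0 + 0.3·1
h(Running) = 0.1·h(Degraded) + 0.2·h(Running) + 0.5·0 + 0.2·1
Solving: h(Degraded) = 0.5660, h(Running) = 0.3208.
Starting from Degraded, the probability is 0.5660.

0.5660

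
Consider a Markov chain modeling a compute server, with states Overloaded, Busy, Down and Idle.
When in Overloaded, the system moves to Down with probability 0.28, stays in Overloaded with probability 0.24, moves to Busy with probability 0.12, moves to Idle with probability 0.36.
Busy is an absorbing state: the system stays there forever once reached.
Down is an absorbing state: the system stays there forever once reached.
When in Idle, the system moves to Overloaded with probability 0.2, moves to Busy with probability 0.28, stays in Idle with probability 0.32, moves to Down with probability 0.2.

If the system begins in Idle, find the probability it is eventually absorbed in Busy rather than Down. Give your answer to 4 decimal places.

0.5324

Let h(s) be the probability of absorption at Busy starting from transient state s. Then h(Busy) = 1 and h(Down) = 0. By first-step analysis:
h(Overloaded) = 0.24·h(Overloaded) + 0.12·1 + 0.28·0 + 0.36·h(Idle)
h(Idle) = 0.2·h(Overloaded) + 0.28·1 + 0.2·0 + 0.32·h(Idle)
Solving: h(Overloaded) = 0.4101, h(Idle) = 0.5324.
Starting from Idle, the probability is 0.5324.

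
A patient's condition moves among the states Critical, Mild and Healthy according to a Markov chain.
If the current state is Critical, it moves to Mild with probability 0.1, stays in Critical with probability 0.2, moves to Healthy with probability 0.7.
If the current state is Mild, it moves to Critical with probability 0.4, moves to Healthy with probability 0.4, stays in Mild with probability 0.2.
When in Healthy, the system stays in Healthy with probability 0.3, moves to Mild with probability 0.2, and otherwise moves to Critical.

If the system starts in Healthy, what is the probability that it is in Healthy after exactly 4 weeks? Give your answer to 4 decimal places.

0.4711

Propagate the distribution vector 4 weeks from Healthy.
After 0 weeks: (0.0000, 0.0000, 1.0000)
After 1 week: (0.5000, 0.2000, 0.3000)
After 2 weeks: (0.3300, 0.1500, 0.5200)
After 3 weeks: (0.3860, 0.1670, 0.4470)
After 4 weeks: (0.3675, 0.1614, 0.4711)
P(in Healthy after 4 weeks) = 0.4711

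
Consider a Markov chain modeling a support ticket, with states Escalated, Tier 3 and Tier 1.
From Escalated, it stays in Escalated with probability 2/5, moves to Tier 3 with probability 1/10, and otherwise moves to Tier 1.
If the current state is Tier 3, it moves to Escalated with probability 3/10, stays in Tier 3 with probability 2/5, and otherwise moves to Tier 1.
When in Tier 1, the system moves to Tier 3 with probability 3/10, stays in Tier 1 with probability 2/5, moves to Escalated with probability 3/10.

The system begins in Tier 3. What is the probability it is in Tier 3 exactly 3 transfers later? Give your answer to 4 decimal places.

0.2620

Propagate the distribution vector 3 transfers from Tier 3.
After 0 transfers: (0.0000, 1.0000, 0.0000)
After 1 transfer: (0.3000, 0.4000, 0.3000)
After 2 transfers: (0.3300, 0.2800, 0.3900)
After 3 transfers: (0.3330, 0.2620, 0.4050)
P(in Tier 3 after 3 transfers) = 0.2620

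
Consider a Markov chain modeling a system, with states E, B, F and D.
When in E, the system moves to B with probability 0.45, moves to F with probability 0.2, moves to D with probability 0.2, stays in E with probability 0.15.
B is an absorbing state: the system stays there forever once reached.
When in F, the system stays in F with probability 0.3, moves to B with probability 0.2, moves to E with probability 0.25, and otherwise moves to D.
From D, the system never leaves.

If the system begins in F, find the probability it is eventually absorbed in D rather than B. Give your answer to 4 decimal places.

0.4817

Let h(s) be the probability of absorption at D starting from transient state s. Then h(D) = 1 and h(B) = 0. By first-step analysis:
h(E) = 0.15·h(E) + 0.45·0 + 0.2·h(F) + 0.2·1
h(F) = 0.25·h(E) + 0.2·0 + 0.3·h(F) + 0.25·1
Solving: h(E) = 0.3486, h(F) = 0.4817.
Starting from F, the probability is 0.4817.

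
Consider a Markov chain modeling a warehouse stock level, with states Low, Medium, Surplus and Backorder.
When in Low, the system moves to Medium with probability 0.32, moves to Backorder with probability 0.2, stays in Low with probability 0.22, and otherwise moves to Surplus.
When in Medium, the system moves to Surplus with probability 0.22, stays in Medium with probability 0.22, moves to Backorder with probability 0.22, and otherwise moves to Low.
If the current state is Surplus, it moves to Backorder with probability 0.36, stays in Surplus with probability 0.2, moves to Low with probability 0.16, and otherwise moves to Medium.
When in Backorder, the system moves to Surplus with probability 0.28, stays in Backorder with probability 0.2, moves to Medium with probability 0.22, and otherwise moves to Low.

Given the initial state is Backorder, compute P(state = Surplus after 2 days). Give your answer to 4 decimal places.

Propagate the distribution vector 2 days from Backorder.
After 0 days: (0.0000, 0.0000, 0.0000, 1.0000)
After 1 day: (0.3000, 0.2200, 0.2800, 0.2000)
After 2 days: (0.2456, 0.2668, 0.2384, 0.2492)
P(in Surplus after 2 days) = 0.2384

0.2384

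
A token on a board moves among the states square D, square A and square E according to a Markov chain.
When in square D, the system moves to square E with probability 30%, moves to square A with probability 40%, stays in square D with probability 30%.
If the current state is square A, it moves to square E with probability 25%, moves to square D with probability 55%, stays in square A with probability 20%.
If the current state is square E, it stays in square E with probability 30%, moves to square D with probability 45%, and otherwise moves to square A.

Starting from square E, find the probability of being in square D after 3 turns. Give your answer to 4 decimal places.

0.4194

Propagate the distribution vector 3 turns from square E.
After 0 turns: (0.0000, 0.0000, 1.0000)
After 1 turn: (0.4500, 0.2500, 0.3000)
After 2 turns: (0.4075, 0.3050, 0.2875)
After 3 turns: (0.4194, 0.2959, 0.2848)
P(in square D after 3 turns) = 0.4194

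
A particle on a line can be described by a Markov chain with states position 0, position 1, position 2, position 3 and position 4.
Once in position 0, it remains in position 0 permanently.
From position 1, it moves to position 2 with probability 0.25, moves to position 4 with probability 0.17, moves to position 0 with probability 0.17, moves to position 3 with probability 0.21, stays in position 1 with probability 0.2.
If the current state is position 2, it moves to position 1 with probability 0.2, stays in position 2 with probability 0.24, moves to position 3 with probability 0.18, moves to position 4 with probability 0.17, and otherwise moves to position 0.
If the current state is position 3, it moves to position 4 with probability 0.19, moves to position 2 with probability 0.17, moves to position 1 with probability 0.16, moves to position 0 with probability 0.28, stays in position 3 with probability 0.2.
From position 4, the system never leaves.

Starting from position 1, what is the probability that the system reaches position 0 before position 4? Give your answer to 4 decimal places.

Let h(s) be the probability of absorption at position 0 starting from transient state s. Then h(position 0) = 1 and h(position 4) = 0. By first-step analysis:
h(position 1) = 0.17·1 + 0.2·h(position 1) + 0.25·h(position 2) + 0.21·h(position 3) + 0.17·0
h(position 2) = 0.21·1 + 0.2·h(position 1) + 0.24·h(position 2) + 0.18·h(position 3) + 0.17·0
h(position 3) = 0.28·1 + 0.16·h(position 1) + 0.17·h(position 2) + 0.2·h(position 3) + 0.19·0
Solving: h(position 1) = 0.5364, h(position 2) = 0.5537, h(position 3) = 0.5749.
Starting from position 1, the probability is 0.5364.

0.5364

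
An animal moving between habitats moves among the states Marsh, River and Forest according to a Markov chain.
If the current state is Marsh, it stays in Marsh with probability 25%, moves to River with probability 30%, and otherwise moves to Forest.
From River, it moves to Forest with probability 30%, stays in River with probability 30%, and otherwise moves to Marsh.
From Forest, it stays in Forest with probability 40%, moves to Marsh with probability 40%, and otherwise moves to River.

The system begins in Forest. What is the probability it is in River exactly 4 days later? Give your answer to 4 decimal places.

Propagate the distribution vector 4 days from Forest.
After 0 days: (0.0000, 0.0000, 1.0000)
After 1 day: (0.4000, 0.2000, 0.4000)
After 2 days: (0.3400, 0.2600, 0.4000)
After 3 days: (0.3490, 0.2600, 0.3910)
After 4 days: (0.3477, 0.2609, 0.3915)
P(in River after 4 days) = 0.2609

0.2609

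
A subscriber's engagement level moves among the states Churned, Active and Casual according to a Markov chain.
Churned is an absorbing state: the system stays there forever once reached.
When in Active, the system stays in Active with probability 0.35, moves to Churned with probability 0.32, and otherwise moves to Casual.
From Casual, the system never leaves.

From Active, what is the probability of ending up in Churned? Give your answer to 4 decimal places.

Let h(s) be the probability of absorption at Churned starting from transient state s. Then h(Churned) = 1 and h(Casual) = 0. By first-step analysis:
h(Active) = 0.32·1 + 0.35·h(Active) + 0.33·0
Solving: h(Active) = 0.4923.
Starting from Active, the probability is 0.4923.

0.4923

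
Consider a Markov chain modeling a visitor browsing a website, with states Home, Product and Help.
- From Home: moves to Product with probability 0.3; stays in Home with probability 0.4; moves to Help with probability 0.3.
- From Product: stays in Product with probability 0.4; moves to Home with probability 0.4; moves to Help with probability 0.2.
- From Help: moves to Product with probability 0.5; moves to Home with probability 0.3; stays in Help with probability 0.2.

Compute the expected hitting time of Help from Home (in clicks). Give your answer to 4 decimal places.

3.7500

Let t(s) be the expected number of clicks to first reach Help from state s, with t(Help) = 0. Conditioning on the first click:
t(Home) = 1 + 0.4·t(Home) + 0.3·t(Product)
t(Product) = 1 + 0.4·t(Home) + 0.4·t(Product)
Solving: t(Home) = 3.7500, t(Product) = 4.1667.
Expected clicks from Home to Help: 3.7500.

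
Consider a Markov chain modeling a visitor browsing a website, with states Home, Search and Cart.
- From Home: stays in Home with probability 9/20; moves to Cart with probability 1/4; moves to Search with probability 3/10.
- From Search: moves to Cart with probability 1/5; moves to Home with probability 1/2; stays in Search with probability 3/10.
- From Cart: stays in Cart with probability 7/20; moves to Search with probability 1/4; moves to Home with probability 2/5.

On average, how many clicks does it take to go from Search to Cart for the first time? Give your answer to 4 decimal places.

Let t(s) be the expected number of clicks to first reach Cart from state s, with t(Cart) = 0. Conditioning on the first click:
t(Home) = 1 + 0.45·t(Home) + 0.3·t(Search)
t(Search) = 1 + 0.5·t(Home) + 0.3·t(Search)
Solving: t(Home) = 4.2553, t(Search) = 4.4681.
Expected clicks from Search to Cart: 4.4681.

4.4681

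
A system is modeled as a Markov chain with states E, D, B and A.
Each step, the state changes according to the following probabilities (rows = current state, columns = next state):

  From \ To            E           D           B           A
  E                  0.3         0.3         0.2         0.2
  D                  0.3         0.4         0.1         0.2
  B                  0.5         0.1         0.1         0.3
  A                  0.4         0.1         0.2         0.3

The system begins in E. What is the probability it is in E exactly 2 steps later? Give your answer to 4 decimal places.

Propagate the distribution vector 2 steps from E.
After 0 steps: (1.0000, 0.0000, 0.0000, 0.0000)
After 1 step: (0.3000, 0.3000, 0.2000, 0.2000)
After 2 steps: (0.3600, 0.2500, 0.1500, 0.2400)
P(in E after 2 steps) = 0.3600

0.3600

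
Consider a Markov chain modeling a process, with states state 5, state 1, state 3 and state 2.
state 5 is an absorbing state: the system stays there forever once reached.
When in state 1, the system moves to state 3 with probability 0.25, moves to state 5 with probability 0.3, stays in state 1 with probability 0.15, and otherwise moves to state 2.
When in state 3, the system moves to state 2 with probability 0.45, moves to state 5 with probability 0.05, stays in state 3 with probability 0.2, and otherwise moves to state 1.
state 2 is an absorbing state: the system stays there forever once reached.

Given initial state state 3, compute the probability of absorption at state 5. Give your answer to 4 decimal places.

0.2190

Let h(s) be the probability of absorption at state 5 starting from transient state s. Then h(state 5) = 1 and h(state 2) = 0. By first-step analysis:
h(state 1) = 0.3·1 + 0.15·h(state 1) + 0.25·h(state 3) + 0.3·0
h(state 3) = 0.05·1 + 0.3·h(state 1) + 0.2·h(state 3) + 0.45·0
Solving: h(state 1) = 0.4174, h(state 3) = 0.2190.
Starting from state 3, the probability is 0.2190.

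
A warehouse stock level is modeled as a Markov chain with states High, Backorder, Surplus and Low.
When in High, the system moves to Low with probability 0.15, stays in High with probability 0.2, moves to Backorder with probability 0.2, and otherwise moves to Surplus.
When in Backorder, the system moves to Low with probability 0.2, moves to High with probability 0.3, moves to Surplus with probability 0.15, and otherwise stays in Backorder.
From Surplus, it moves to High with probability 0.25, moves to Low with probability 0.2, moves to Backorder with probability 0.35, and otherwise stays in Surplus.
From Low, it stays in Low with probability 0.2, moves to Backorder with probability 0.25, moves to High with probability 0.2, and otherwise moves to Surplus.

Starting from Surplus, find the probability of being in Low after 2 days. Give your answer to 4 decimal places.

Propagate the distribution vector 2 days from Surplus.
After 0 days: (0.0000, 0.0000, 1.0000, 0.0000)
After 1 day: (0.2500, 0.3500, 0.2000, 0.2000)
After 2 days: (0.2450, 0.2925, 0.2750, 0.1875)
P(in Low after 2 days) = 0.1875

0.1875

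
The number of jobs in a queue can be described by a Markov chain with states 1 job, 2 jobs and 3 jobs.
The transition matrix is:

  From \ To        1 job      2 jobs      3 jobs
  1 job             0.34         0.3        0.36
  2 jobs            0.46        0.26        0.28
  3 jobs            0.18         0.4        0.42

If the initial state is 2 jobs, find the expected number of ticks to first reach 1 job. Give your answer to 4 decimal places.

2.7112

Let t(s) be the expected number of ticks to first reach 1 job from state s, with t(1 job) = 0. Conditioning on the first tick:
t(2 jobs) = 1 + 0.26·t(2 jobs) + 0.28·t(3 jobs)
t(3 jobs) = 1 + 0.4·t(2 jobs) + 0.42·t(3 jobs)
Solving: t(2 jobs) = 2.7112, t(3 jobs) = 3.5939.
Expected ticks from 2 jobs to 1 job: 2.7112.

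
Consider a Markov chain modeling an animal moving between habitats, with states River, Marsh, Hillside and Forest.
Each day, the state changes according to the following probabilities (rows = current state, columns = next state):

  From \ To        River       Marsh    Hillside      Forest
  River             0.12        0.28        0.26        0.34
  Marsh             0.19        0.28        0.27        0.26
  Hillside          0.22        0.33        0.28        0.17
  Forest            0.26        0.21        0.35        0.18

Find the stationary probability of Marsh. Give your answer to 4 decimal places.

Let the stationary distribution be π with π = πP and π_1 + π_2 + π_3 + π_4 = 1.
π_1 = 0.12·π_1 + 0.19·π_2 + 0.22·π_3 + 0.26·π_4
π_2 = 0.28·π_1 + 0.28·π_2 + 0.33·π_3 + 0.21·π_4
π_3 = 0.26·π_1 + 0.27·π_2 + 0.28·π_3 + 0.35·π_4
Solving with the normalization constraint gives π = (0.2008, 0.2783, 0.2894, 0.2315).
So the stationary probability of Marsh is 0.2783.

0.2783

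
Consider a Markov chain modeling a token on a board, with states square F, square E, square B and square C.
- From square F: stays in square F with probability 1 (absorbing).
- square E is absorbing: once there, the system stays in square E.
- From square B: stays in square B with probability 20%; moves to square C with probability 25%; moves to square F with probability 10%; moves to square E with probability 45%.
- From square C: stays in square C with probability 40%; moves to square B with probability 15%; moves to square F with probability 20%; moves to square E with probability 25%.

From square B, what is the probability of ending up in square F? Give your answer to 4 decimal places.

Let h(s) be the probability of absorption at square F starting from transient state s. Then h(square F) = 1 and h(square E) = 0. By first-step analysis:
h(square B) = 0.1·1 + 0.45·0 + 0.2·h(square B) + 0.25·h(square C)
h(square C) = 0.2·1 + 0.25·0 + 0.15·h(square B) + 0.4·h(square C)
Solving: h(square B) = 0.2486, h(square C) = 0.3955.
Starting from square B, the probability is 0.2486.

0.2486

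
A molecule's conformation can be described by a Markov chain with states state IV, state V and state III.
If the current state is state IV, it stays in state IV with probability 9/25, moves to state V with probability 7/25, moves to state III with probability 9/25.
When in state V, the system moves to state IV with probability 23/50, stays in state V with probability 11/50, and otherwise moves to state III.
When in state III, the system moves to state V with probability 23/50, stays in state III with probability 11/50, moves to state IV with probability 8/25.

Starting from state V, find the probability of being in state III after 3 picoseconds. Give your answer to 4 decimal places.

Propagate the distribution vector 3 picoseconds from state V.
After 0 picoseconds: (0.0000, 1.0000, 0.0000)
After 1 picosecond: (0.4600, 0.2200, 0.3200)
After 2 picoseconds: (0.3692, 0.3244, 0.3064)
After 3 picoseconds: (0.3802, 0.3157, 0.3041)
P(in state III after 3 picoseconds) = 0.3041

0.3041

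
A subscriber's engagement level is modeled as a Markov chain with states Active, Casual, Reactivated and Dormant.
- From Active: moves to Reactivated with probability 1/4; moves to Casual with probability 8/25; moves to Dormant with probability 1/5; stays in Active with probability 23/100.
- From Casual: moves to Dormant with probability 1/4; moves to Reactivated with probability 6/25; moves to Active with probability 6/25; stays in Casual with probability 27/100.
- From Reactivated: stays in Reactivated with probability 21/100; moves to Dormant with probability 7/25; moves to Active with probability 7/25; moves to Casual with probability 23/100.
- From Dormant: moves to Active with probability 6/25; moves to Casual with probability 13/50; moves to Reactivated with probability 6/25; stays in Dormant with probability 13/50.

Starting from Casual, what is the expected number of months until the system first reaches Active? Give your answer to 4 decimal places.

4.0109

Let t(s) be the expected number of months to first reach Active from state s, with t(Active) = 0. Conditioning on the first month:
t(Casual) = 1 + 0.27·t(Casual) + 0.24·t(Reactivated) + 0.25·t(Dormant)
t(Reactivated) = 1 + 0.23·t(Casual) + 0.21·t(Reactivated) + 0.28·t(Dormant)
t(Dormant) = 1 + 0.26·t(Casual) + 0.24·t(Reactivated) + 0.26·t(Dormant)
Solving: t(Casual) = 4.0109, t(Reactivated) = 3.8551, t(Dormant) = 4.0109.
Expected months from Casual to Active: 4.0109.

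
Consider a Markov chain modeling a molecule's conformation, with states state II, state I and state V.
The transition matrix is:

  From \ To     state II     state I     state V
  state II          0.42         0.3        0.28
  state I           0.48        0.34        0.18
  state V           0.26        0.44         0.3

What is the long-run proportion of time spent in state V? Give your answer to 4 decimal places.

Let the stationary distribution be π with π = πP and π_1 + π_2 + π_3 = 1.
π_1 = 0.42·π_1 + 0.48·π_2 + 0.26·π_3
π_2 = 0.3·π_1 + 0.34·π_2 + 0.44·π_3
Solving with the normalization constraint gives π = (0.4009, 0.3490, 0.2501).
So the stationary probability of state V is 0.2501.

0.2501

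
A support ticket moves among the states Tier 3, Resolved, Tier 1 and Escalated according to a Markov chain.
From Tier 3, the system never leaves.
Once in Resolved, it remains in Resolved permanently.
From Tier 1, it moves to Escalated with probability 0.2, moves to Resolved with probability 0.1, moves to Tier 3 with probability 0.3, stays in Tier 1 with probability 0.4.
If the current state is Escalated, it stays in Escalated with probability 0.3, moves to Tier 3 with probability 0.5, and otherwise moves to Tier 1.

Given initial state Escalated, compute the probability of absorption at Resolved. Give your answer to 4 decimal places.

0.0526

Let h(s) be the probability of absorption at Resolved starting from transient state s. Then h(Resolved) = 1 and h(Tier 3) = 0. By first-step analysis:
h(Tier 1) = 0.3·0 + 0.1·1 + 0.4·h(Tier 1) + 0.2·h(Escalated)
h(Escalated) = 0.5·0 + 0.2·h(Tier 1) + 0.3·h(Escalated)
Solving: h(Tier 1) = 0.1842, h(Escalated) = 0.0526.
Starting from Escalated, the probability is 0.0526.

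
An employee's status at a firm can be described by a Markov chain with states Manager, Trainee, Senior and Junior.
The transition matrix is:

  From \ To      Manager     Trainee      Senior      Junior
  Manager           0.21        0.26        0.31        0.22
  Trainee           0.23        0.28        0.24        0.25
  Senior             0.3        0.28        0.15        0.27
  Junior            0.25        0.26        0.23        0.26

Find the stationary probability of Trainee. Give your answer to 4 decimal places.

0.2701

Let the stationary distribution be π with π = πP and π_1 + π_2 + π_3 + π_4 = 1.
π_1 = 0.21·π_1 + 0.23·π_2 + 0.3·π_3 + 0.25·π_4
π_2 = 0.26·π_1 + 0.28·π_2 + 0.28·π_3 + 0.26·π_4
π_3 = 0.31·π_1 + 0.24·π_2 + 0.15·π_3 + 0.23·π_4
Solving with the normalization constraint gives π = (0.2464, 0.2701, 0.2337, 0.2498).
So the stationary probability of Trainee is 0.2701.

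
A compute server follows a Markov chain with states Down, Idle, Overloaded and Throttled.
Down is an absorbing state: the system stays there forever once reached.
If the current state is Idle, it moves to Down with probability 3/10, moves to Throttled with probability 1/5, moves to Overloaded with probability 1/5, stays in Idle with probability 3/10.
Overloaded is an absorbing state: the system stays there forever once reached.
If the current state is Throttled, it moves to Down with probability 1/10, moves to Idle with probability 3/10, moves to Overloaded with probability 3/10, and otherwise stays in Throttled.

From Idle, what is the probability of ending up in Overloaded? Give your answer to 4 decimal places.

0.4651

Let h(s) be the probability of absorption at Overloaded starting from transient state s. Then h(Overloaded) = 1 and h(Down) = 0. By first-step analysis:
h(Idle) = 0.3·0 + 0.3·h(Idle) + 0.2·1 + 0.2·h(Throttled)
h(Throttled) = 0.1·0 + 0.3·h(Idle) + 0.3·1 + 0.3·h(Throttled)
Solving: h(Idle) = 0.4651, h(Throttled) = 0.6279.
Starting from Idle, the probability is 0.4651.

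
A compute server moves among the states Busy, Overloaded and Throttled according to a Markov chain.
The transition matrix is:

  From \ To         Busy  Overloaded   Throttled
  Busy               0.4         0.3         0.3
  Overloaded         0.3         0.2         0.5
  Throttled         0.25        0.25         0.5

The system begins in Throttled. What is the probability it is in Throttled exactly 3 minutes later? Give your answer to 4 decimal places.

0.4400

Propagate the distribution vector 3 minutes from Throttled.
After 0 minutes: (0.0000, 0.0000, 1.0000)
After 1 minute: (0.2500, 0.2500, 0.5000)
After 2 minutes: (0.3000, 0.2500, 0.4500)
After 3 minutes: (0.3075, 0.2525, 0.4400)
P(in Throttled after 3 minutes) = 0.4400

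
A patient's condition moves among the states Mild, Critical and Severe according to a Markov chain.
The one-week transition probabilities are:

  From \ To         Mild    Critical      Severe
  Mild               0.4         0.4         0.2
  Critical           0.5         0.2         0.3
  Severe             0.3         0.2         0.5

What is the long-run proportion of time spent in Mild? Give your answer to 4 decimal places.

Let the stationary distribution be π with π = πP and π_1 + π_2 + π_3 = 1.
π_1 = 0.4·π_1 + 0.5·π_2 + 0.3·π_3
π_2 = 0.4·π_1 + 0.2·π_2 + 0.2·π_3
Solving with the normalization constraint gives π = (0.3953, 0.2791, 0.3256).
So the stationary probability of Mild is 0.3953.

0.3953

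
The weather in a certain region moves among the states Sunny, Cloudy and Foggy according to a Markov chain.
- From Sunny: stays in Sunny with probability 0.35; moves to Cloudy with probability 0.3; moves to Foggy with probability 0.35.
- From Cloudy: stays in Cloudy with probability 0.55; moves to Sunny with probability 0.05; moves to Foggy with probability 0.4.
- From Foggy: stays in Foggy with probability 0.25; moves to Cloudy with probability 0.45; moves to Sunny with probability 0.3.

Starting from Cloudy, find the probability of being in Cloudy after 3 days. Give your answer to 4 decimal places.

0.4750

Propagate the distribution vector 3 days from Cloudy.
After 0 days: (0.0000, 1.0000, 0.0000)
After 1 day: (0.0500, 0.5500, 0.4000)
After 2 days: (0.1650, 0.4975, 0.3375)
After 3 days: (0.1839, 0.4750, 0.3411)
P(in Cloudy after 3 days) = 0.4750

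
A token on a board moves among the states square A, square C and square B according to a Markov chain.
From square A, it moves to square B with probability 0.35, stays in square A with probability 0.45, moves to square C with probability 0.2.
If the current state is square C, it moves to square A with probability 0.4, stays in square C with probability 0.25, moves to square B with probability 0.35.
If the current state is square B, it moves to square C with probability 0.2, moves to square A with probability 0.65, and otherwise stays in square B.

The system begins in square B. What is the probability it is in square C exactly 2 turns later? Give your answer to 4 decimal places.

Sum over the intermediate state after 1 turn:
P = P(square B→square A)·P(square A→square C) + P(square B→square C)·P(square C→square C) + P(square B→square B)·P(square B→square C)
  = 0.65×0.2 + 0.2×0.25 + 0.15×0.2
  = 0.1300 + 0.0500 + 0.0300 = 0.2100

0.2100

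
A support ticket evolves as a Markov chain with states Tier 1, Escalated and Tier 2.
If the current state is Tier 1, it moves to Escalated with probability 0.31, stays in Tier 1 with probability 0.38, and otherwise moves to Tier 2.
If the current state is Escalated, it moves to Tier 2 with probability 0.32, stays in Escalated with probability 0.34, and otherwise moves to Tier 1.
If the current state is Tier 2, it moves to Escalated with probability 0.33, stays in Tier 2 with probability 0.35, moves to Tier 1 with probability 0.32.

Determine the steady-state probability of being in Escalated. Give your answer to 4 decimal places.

0.3263

Let the stationary distribution be π with π = πP and π_1 + π_2 + π_3 = 1.
π_1 = 0.38·π_1 + 0.34·π_2 + 0.32·π_3
π_2 = 0.31·π_1 + 0.34·π_2 + 0.33·π_3
Solving with the normalization constraint gives π = (0.3474, 0.3263, 0.3263).
So the stationary probability of Escalated is 0.3263.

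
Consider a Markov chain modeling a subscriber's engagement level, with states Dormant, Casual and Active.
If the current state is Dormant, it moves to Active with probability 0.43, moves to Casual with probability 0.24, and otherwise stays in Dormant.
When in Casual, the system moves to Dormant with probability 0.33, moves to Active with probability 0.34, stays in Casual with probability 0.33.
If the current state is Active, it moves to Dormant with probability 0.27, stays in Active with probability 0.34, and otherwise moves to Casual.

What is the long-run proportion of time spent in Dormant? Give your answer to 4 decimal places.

0.3079

Let the stationary distribution be π with π = πP and π_1 + π_2 + π_3 = 1.
π_1 = 0.33·π_1 + 0.33·π_2 + 0.27·π_3
π_2 = 0.24·π_1 + 0.33·π_2 + 0.39·π_3
Solving with the normalization constraint gives π = (0.3079, 0.3243, 0.3677).
So the stationary probability of Dormant is 0.3079.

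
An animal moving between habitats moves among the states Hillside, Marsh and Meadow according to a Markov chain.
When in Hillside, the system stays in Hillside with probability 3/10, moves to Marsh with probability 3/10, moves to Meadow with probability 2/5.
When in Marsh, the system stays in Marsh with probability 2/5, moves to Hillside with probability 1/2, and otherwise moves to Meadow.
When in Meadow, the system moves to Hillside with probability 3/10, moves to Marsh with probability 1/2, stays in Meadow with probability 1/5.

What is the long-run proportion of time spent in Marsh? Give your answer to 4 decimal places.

0.3860

Let the stationary distribution be π with π = πP and π_1 + π_2 + π_3 = 1.
π_1 = 0.3·π_1 + 0.5·π_2 + 0.3·π_3
π_2 = 0.3·π_1 + 0.4·π_2 + 0.5·π_3
Solving with the normalization constraint gives π = (0.3772, 0.3860, 0.2368).
So the stationary probability of Marsh is 0.3860.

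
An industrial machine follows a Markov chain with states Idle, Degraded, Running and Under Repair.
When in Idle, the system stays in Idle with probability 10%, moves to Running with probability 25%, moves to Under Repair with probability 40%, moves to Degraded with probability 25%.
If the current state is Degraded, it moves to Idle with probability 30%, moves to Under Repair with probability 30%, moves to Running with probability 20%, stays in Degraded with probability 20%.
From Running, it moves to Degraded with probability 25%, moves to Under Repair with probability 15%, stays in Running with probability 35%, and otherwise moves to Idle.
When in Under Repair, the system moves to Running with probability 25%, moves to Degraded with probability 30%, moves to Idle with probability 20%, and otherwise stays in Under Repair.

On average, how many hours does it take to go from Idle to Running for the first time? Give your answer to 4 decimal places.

4.2137

Let t(s) be the expected number of hours to first reach Running from state s, with t(Running) = 0. Conditioning on the first hour:
t(Idle) = 1 + 0.1·t(Idle) + 0.25·t(Degraded) + 0.4·t(Under Repair)
t(Degraded) = 1 + 0.3·t(Idle) + 0.2·t(Degraded) + 0.3·t(Under Repair)
t(Under Repair) = 1 + 0.2·t(Idle) + 0.3·t(Degraded) + 0.25·t(Under Repair)
Solving: t(Idle) = 4.2137, t(Degraded) = 4.4136, t(Under Repair) = 4.2224.
Expected hours from Idle to Running: 4.2137.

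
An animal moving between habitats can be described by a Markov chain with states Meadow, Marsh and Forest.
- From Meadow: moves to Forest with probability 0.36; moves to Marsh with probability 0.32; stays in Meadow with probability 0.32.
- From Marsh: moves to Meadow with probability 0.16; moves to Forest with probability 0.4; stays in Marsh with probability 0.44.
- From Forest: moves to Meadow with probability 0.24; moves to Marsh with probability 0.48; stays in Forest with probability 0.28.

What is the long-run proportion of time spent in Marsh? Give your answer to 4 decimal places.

Let the stationary distribution be π with π = πP and π_1 + π_2 + π_3 = 1.
π_1 = 0.32·π_1 + 0.16·π_2 + 0.24·π_3
π_2 = 0.32·π_1 + 0.44·π_2 + 0.48·π_3
Solving with the normalization constraint gives π = (0.2237, 0.4271, 0.3492).
So the stationary probability of Marsh is 0.4271.

0.4271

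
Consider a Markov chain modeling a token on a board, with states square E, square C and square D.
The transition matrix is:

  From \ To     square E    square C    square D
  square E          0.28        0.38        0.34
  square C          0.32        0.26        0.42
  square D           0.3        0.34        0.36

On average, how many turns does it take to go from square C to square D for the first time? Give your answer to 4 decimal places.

2.5292

Let t(s) be the expected number of turns to first reach square D from state s, with t(square D) = 0. Conditioning on the first turn:
t(square E) = 1 + 0.28·t(square E) + 0.38·t(square C)
t(square C) = 1 + 0.32·t(square E) + 0.26·t(square C)
Solving: t(square E) = 2.7237, t(square C) = 2.5292.
Expected turns from square C to square D: 2.5292.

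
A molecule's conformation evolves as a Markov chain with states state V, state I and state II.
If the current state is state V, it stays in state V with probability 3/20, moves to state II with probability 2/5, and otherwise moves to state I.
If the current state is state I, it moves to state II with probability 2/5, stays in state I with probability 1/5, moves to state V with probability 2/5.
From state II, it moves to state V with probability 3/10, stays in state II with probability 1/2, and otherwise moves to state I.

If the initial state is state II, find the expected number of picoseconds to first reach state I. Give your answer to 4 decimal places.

Let t(s) be the expected number of picoseconds to first reach state I from state s, with t(state I) = 0. Conditioning on the first picosecond:
t(state V) = 1 + 0.15·t(state V) + 0.4·t(state II)
t(state II) = 1 + 0.3·t(state V) + 0.5·t(state II)
Solving: t(state V) = 2.9508, t(state II) = 3.7705.
Expected picoseconds from state II to state I: 3.7705.

3.7705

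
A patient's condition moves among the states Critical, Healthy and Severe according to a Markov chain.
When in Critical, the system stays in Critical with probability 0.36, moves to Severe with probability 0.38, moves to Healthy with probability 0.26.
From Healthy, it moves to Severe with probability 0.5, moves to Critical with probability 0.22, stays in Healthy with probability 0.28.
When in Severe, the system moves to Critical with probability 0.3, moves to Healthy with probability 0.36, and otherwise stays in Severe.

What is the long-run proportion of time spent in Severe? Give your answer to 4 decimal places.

0.4007

Let the stationary distribution be π with π = πP and π_1 + π_2 + π_3 = 1.
π_1 = 0.36·π_1 + 0.22·π_2 + 0.3·π_3
π_2 = 0.26·π_1 + 0.28·π_2 + 0.36·π_3
Solving with the normalization constraint gives π = (0.2931, 0.3062, 0.4007).
So the stationary probability of Severe is 0.4007.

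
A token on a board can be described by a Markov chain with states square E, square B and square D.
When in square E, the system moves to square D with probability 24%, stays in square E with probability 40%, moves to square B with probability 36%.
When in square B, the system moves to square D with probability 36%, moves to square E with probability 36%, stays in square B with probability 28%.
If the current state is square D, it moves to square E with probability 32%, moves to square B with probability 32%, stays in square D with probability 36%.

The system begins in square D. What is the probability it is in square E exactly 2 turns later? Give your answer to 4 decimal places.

Sum over the intermediate state after 1 turn:
P = P(square D→square E)·P(square E→square E) + P(square D→square B)·P(square B→square E) + P(square D→square D)·P(square D→square E)
  = 0.32×0.4 + 0.32×0.36 + 0.36×0.32
  = 0.1280 + 0.1152 + 0.1152 = 0.3584

0.3584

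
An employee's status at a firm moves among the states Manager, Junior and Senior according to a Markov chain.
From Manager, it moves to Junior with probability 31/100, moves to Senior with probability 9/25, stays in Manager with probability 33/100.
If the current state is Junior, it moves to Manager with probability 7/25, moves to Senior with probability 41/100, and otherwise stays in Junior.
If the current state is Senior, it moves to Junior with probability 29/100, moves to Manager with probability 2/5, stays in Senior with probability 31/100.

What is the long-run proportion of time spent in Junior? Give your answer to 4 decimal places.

Let the stationary distribution be π with π = πP and π_1 + π_2 + π_3 = 1.
π_1 = 0.33·π_1 + 0.28·π_2 + 0.4·π_3
π_2 = 0.31·π_1 + 0.31·π_2 + 0.29·π_3
Solving with the normalization constraint gives π = (0.3399, 0.3029, 0.3573).
So the stationary probability of Junior is 0.3029.

0.3029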